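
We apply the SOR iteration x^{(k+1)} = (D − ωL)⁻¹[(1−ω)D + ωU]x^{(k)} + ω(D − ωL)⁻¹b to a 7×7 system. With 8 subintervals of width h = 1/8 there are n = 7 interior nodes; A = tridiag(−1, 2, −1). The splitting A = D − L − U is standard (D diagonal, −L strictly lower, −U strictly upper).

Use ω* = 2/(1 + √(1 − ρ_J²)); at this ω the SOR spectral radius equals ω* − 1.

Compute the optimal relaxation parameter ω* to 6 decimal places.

spectrum of D⁻¹(L+U) = {cos(kπ/8) : 1≤k≤7}; ρ_J = cos(π/8) = 0.923880.
root = sin(π/8) = 0.3826834  (since 1−cos² = sin²).
[ω*] 2 ÷ (1 + 0.3826834) = 2 ÷ 1.3826834 = 1.446463.
Hence ρ(B_{ω*}) = 1.446463 − 1 = 0.446463.

ω* = 1.446463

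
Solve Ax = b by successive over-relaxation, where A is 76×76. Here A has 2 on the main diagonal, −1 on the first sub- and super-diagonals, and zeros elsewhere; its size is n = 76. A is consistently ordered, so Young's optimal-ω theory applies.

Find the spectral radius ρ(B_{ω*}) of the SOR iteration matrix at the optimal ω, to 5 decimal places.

ρ_SOR = 0.92162

n=76: λ(B_J) = 1 − λ(A)/2 = cos(kπ/77); k=1 gives ρ_J = 0.99917.
1 − cos²(π/77) = sin²(π/77) ⇒ √(1−ρ_J²) = sin(π/77) = 0.040789.
Young: ω* = 2/(1+√(1−ρ_J²)) = 2/(1+0.040789) = 2/1.040789 = 1.92162.
and ρ(B_{ω*}) = 1.92162 − 1 = 0.92162.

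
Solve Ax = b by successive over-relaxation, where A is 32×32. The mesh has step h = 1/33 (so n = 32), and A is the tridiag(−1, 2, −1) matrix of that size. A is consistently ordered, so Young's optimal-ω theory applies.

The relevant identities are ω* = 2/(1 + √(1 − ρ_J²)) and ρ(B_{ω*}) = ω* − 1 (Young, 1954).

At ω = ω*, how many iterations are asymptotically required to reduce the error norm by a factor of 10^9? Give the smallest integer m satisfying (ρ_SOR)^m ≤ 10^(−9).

m = 109

ρ_J = max_k |cos(kπ/33)| = cos(π/33) = 0.9954719
√(1 − cos²(π/33)) = sin(π/33) ≈ 0.0950560.
ω* = 2/(1 + 0.0950560) = 2/1.0950560 = 1.8263906.
ρ(B_{ω*}) = ω*−1 = 0.8263906
For 9 digits: m = 9·ln10 / (−ln 0.8263906) = 20.7233/0.190688 = 108.676; round up → m = 109.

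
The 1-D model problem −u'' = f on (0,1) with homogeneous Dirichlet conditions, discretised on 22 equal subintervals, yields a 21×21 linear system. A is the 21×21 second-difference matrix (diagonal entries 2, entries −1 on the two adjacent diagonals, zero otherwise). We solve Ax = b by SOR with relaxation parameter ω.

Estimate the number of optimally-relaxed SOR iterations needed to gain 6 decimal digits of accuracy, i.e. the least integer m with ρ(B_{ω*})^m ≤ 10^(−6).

B_J for the 21×21 system has eigenvalues cos(kπ/22); ρ_J = cos(π/22) = 0.9898214.
1 − cos²(π/22) = sin²(π/22) ⇒ √(1−ρ_J²) = sin(π/22) = 0.1423148.
Then 2/(1+√(1−ρ_J²)) = 2/(1+0.1423148); ω* = 2/1.1423148 = 1.7508309.
[ρ_SOR] ω* − 1 = 0.7508309.
(0.7508309)^m ≤ 10^{−6}  ⇒  m·ln(0.7508309) ≤ −6·ln10  ⇒  m ≥ 48.209  ⇒  m = 49

m = 49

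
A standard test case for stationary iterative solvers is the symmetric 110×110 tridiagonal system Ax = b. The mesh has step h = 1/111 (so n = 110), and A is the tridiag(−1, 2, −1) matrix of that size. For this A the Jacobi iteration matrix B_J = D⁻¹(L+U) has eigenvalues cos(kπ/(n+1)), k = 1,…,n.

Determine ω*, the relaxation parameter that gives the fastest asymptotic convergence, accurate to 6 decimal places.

ω* = 1.944960

[ρ_J] n=110: ρ(B_J) = cos(π/(n+1)) = cos(π/111) = 0.999600.
1 − cos²(π/111) = sin²(π/111) ⇒ √(1−ρ_J²) = sin(π/111) = 0.0282989.
ω* = 2/(1+0.0282989) = 1.944960
ρ(B_{ω*}) = ω*−1 = 0.944960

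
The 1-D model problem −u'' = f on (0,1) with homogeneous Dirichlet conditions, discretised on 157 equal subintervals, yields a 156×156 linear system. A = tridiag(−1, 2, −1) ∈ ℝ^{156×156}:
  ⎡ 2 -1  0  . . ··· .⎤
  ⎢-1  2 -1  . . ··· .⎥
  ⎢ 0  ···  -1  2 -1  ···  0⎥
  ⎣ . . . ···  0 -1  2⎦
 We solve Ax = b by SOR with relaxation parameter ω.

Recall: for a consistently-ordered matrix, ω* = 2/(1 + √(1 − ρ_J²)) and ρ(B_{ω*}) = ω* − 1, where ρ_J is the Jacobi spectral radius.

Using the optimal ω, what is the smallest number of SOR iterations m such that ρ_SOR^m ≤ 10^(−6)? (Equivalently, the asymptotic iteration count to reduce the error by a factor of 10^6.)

m = 346

n=156: λ(B_J) = 1 − λ(A)/2 = cos(kπ/157); k=1 gives ρ_J = 0.9997998.
√(1 − cos²(π/157)) = sin(π/157) ≈ 0.0200088.
So ω* = 2/1.0200088 = 1.9607674 (Young).
ρ_SOR = ω* − 1 = 1.9607674 − 1 = 0.9607674.
6·ln10 = 13.8155; −ln(0.9607674) = 0.0400229; m = ⌈13.8155/0.0400229⌉ = ⌈345.190⌉ = 346.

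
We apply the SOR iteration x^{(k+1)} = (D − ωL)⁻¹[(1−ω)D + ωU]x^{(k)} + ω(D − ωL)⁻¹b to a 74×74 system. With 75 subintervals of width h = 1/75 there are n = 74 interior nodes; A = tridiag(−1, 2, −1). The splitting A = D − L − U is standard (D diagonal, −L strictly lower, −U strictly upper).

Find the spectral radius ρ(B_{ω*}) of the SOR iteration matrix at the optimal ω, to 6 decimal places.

ρ_SOR = 0.919615

B_J for the 74×74 system has eigenvalues cos(kπ/75); ρ_J = cos(π/75) = 0.999123.
root = sin(π/75) = 0.0418757  (since 1−cos² = sin²).
ω* = 2/(1+0.0418757) = 1.919615
Hence ρ(B_{ω*}) = 1.919615 − 1 = 0.919615.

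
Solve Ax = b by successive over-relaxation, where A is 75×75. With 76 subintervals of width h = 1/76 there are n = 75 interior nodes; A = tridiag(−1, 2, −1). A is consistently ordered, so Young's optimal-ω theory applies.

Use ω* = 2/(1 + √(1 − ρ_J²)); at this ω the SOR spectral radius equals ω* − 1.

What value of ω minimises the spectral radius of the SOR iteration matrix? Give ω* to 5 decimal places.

ω* = 1.92063

ρ_J = max_k |cos(kπ/76)| = cos(π/76) = 0.99915
√(1−ρ_J²) simplifies to sin(π/76) = 0.041325.
Then 2/(1+√(1−ρ_J²)) = 2/(1+0.041325); ω* = 2/1.041325 = 1.92063.
ρ(B_{ω*}) = ω*−1 = 0.92063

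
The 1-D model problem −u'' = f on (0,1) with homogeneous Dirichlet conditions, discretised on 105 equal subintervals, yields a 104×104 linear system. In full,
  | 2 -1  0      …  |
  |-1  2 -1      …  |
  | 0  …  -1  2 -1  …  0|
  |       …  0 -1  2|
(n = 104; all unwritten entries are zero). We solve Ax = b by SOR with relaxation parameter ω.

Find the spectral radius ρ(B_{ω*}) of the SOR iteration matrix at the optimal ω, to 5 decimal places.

With n=104, ρ(Jacobi) = cos(π/105) = 0.99955.
√(1 − cos²(π/105)) = sin(π/105) ≈ 0.029915.
ω* = 2/(1 + 0.029915) = 2/1.029915 = 1.94191.
ρ_SOR = ω* − 1 ≈ 0.94191.

ρ_SOR = 0.94191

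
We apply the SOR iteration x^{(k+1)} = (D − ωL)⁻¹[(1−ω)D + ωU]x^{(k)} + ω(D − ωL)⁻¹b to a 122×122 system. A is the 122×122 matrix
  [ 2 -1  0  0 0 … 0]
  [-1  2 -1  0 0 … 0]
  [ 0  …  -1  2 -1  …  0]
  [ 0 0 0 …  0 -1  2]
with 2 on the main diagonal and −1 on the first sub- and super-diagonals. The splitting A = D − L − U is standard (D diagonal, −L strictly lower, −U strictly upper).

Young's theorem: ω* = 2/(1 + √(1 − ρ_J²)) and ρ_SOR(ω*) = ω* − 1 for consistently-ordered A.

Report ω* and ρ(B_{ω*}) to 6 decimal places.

ω* = 1.950195, ρ_SOR = 0.950195

[ρ_J] n=122: ρ(B_J) = cos(π/(n+1)) = cos(π/123) = 0.999674.
√(1−ρ_J²) simplifies to sin(π/123) = 0.0255386.
So ω* = 2/1.0255386 = 1.950195 (Young).
ρ_SOR = ω* − 1 = 1.950195 − 1 = 0.950195.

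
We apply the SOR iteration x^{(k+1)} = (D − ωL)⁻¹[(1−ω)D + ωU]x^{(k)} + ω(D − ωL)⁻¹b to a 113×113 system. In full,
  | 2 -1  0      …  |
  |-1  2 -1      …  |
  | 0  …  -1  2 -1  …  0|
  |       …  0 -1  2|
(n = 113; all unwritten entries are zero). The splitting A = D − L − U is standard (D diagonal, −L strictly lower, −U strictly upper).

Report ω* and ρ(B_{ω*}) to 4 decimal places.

ω* = 1.9464, ρ_SOR = 0.9464

B_J for the 113×113 system has eigenvalues cos(kπ/114); ρ_J = cos(π/114) = 0.9996.
root = sin(π/114) = 0.02755  (since 1−cos² = sin²).
ω* = 2/(1 + 0.02755) = 2/1.02755 = 1.9464.
At ω = 1.9464 every |λ(B_ω)| = ω−1, so ρ_SOR = 0.9464.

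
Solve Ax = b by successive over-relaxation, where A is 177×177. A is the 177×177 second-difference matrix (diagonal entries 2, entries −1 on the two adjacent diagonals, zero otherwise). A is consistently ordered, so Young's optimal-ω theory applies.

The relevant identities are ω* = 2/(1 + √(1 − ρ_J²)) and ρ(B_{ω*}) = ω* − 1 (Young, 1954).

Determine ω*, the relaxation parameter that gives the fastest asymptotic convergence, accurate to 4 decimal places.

ω* = 1.9653

ρ_J = max_k |cos(kπ/178)| = cos(π/178) = 0.9998
1 − cos²(π/178) = sin²(π/178) ⇒ √(1−ρ_J²) = sin(π/178) = 0.01765.
So ω* = 2/1.01765 = 1.9653 (Young).
ρ_SOR = ω* − 1 ≈ 0.9653.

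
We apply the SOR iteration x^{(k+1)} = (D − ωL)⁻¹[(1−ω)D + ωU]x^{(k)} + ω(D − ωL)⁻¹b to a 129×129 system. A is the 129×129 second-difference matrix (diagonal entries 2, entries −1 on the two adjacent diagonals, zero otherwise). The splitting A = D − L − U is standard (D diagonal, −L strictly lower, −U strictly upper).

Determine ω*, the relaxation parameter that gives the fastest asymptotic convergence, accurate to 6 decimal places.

ρ_J = max_k |cos(kπ/130)| = cos(π/130) = 0.999708
root = sin(π/130) = 0.0241637  (since 1−cos² = sin²).
Young: ω* = 2/(1+√(1−ρ_J²)) = 2/(1+0.0241637) = 2/1.0241637 = 1.952813.
ρ(B_{ω*}) = ω*−1 = 0.952813

ω* = 1.952813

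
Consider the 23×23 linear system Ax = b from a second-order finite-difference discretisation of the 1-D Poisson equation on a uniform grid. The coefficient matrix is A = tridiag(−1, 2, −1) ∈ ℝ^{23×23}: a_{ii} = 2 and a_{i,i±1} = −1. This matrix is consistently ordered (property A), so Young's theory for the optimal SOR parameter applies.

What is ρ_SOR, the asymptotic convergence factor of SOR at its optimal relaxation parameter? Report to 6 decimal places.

ρ_SOR = 0.769088

With n=23, ρ(Jacobi) = cos(π/24) = 0.991445.
√(1−ρ_J²) simplifies to sin(π/24) = 0.1305262.
ω* = 2 / (1 + 0.1305262) = 2 / 1.1305262 ≈ 1.769088.
Hence ρ(B_{ω*}) = 1.769088 − 1 = 0.769088.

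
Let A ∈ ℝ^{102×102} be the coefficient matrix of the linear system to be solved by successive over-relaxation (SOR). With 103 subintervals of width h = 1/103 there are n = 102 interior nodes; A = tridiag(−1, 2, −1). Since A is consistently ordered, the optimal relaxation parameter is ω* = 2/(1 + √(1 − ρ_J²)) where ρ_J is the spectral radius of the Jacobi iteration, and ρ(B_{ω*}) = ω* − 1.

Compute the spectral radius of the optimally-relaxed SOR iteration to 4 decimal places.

ρ_SOR = 0.9408

[ρ_J] n=102: ρ(B_J) = cos(π/(n+1)) = cos(π/103) = 0.9995.
root = sin(π/103) = 0.03050  (since 1−cos² = sin²).
Then 2/(1+√(1−ρ_J²)) = 2/(1+0.03050); ω* = 2/1.03050 = 1.9408.
[ρ_SOR] ω* − 1 = 0.9408.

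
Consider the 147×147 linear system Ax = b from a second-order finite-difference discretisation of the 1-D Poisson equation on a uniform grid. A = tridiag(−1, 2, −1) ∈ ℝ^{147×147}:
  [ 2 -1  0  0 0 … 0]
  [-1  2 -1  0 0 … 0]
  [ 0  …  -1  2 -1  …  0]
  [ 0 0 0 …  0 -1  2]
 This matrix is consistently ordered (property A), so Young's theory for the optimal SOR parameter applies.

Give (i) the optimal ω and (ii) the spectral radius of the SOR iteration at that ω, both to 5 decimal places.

ω* = 1.95843, ρ_SOR = 0.95843

[ρ_J] n=147: ρ(B_J) = cos(π/(n+1)) = cos(π/148) = 0.99977.
√(1 − cos²(π/148)) = sin(π/148) ≈ 0.021225.
Young: ω* = 2/(1+√(1−ρ_J²)) = 2/(1+0.021225) = 2/1.021225 = 1.95843.
and ρ(B_{ω*}) = 1.95843 − 1 = 0.95843.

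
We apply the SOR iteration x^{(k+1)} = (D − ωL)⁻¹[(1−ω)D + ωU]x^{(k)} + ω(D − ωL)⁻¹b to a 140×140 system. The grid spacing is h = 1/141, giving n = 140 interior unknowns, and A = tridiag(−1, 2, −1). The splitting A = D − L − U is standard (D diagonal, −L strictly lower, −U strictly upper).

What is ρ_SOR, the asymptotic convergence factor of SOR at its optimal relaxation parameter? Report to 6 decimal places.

ρ_SOR = 0.956413

½·tridiag(1,0,1) at n=140: λ_k = cos(kπ/141); max |λ| at k=1 ⇒ ρ_J = cos(π/141) ≈ 0.999752.
√(1−ρ_J²) = |sin(π/141)| = 0.0222790
ω* = 2/(1+0.0222790) = 1.956413
ρ(B_{ω*}) = ω*−1 = 0.956413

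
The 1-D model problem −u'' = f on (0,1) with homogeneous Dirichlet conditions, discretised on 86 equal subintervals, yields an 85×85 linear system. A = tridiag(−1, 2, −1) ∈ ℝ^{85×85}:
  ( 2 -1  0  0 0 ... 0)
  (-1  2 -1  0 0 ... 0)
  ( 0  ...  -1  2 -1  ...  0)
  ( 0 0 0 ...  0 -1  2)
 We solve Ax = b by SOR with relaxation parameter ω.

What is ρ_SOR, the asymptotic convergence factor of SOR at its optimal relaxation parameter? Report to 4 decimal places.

With n=85, ρ(Jacobi) = cos(π/86) = 0.9993.
1 − cos²(π/86) = sin²(π/86) ⇒ √(1−ρ_J²) = sin(π/86) = 0.03652.
Young: ω* = 2/(1+√(1−ρ_J²)) = 2/(1+0.03652) = 2/1.03652 = 1.9295.
ρ(B_{ω*}) = ω*−1 = 0.9295

ρ_SOR = 0.9295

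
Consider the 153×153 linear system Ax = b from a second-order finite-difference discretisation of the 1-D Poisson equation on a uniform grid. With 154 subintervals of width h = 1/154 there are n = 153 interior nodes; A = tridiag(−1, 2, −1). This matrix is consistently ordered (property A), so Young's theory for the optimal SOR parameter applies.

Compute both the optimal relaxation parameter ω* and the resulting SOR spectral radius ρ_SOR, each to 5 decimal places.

ω* = 1.96002, ρ_SOR = 0.96002

[ρ_J] n=153: ρ(B_J) = cos(π/(n+1)) = cos(π/154) = 0.99979.
√(1−ρ_J²) simplifies to sin(π/154) = 0.020399.
[ω*] 2 ÷ (1 + 0.020399) = 2 ÷ 1.020399 = 1.96002.
ρ_SOR = ω* − 1 = 1.96002 − 1 = 0.96002.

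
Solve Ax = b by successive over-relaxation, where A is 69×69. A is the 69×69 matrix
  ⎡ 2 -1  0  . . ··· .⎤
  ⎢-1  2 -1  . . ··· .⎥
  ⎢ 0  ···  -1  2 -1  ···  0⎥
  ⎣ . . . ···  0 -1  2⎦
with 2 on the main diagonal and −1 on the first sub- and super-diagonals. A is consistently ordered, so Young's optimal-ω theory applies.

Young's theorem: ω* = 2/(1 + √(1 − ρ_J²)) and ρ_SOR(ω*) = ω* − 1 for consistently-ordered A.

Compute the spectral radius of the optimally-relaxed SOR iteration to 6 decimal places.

ρ_SOR = 0.914123

B_J for the 69×69 system has eigenvalues cos(kπ/70); ρ_J = cos(π/70) = 0.998993.
√(1−ρ_J²) simplifies to sin(π/70) = 0.0448648.
[ω*] 2 ÷ (1 + 0.0448648) = 2 ÷ 1.0448648 = 1.914123.
ρ_SOR = ω* − 1 = 1.914123 − 1 = 0.914123.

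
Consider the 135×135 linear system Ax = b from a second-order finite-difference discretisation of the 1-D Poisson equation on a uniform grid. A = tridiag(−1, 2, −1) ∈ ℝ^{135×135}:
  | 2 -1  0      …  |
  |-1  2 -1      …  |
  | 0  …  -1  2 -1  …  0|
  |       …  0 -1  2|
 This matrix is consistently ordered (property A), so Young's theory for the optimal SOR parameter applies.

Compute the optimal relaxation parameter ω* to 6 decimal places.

ω* = 1.954847

B_J for the 135×135 system has eigenvalues cos(kπ/136); ρ_J = cos(π/136) = 0.999733.
√(1 − cos²(π/136)) = sin(π/136) ≈ 0.0230979.
[ω*] 2 ÷ (1 + 0.0230979) = 2 ÷ 1.0230979 = 1.954847.
ρ_SOR = ω* − 1 = 1.954847 − 1 = 0.954847.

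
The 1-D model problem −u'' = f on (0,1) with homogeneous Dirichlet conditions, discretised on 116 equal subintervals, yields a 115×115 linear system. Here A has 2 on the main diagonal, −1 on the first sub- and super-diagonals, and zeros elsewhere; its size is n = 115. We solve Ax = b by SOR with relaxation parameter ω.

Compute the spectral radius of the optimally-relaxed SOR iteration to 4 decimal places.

ρ_SOR = 0.9473

ρ_J = max_k |cos(kπ/116)| = cos(π/116) = 0.9996
root = sin(π/116) = 0.02708  (since 1−cos² = sin²).
ω* = 2/(1+0.02708) = 1.9473
At ω = 1.9473 every |λ(B_ω)| = ω−1, so ρ_SOR = 0.9473.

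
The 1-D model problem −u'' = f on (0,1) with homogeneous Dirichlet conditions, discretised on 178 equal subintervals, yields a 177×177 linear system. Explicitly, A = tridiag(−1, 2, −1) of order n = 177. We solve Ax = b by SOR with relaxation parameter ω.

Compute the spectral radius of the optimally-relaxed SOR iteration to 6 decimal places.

[ρ_J] n=177: ρ(B_J) = cos(π/(n+1)) = cos(π/178) = 0.999844.
√(1−ρ_J²) simplifies to sin(π/178) = 0.0176485.
Young: ω* = 2/(1+√(1−ρ_J²)) = 2/(1+0.0176485) = 2/1.0176485 = 1.965315.
[ρ_SOR] ω* − 1 = 0.965315.

ρ_SOR = 0.965315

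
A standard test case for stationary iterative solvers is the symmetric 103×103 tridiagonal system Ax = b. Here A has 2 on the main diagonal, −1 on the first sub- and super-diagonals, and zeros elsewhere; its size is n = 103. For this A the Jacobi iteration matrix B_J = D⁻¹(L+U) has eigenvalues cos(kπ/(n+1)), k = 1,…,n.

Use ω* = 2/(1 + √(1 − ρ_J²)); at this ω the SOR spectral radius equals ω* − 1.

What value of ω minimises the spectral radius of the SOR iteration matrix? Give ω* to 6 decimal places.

½·tridiag(1,0,1) at n=103: λ_k = cos(kπ/104); max |λ| at k=1 ⇒ ρ_J = cos(π/104) ≈ 0.999544.
√(1 − cos²(π/104)) = sin(π/104) ≈ 0.0302030.
ω* = 2 / (1 + 0.0302030) = 2 / 1.0302030 ≈ 1.941365.
ρ_SOR = ω* − 1 ≈ 0.941365.

ω* = 1.941365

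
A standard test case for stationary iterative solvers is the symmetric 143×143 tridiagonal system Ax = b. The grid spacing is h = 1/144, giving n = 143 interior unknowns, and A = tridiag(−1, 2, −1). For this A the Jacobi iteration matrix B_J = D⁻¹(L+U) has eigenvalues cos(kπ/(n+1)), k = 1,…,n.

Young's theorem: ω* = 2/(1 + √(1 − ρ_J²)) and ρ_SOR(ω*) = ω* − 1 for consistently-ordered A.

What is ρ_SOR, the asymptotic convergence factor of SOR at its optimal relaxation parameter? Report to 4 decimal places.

n=143: λ(B_J) = 1 − λ(A)/2 = cos(kπ/144); k=1 gives ρ_J = 0.9998.
√(1 − cos²(π/144)) = sin(π/144) ≈ 0.02181.
[ω*] 2 ÷ (1 + 0.02181) = 2 ÷ 1.02181 = 1.9573.
At ω = 1.9573 every |λ(B_ω)| = ω−1, so ρ_SOR = 0.9573.

ρ_SOR = 0.9573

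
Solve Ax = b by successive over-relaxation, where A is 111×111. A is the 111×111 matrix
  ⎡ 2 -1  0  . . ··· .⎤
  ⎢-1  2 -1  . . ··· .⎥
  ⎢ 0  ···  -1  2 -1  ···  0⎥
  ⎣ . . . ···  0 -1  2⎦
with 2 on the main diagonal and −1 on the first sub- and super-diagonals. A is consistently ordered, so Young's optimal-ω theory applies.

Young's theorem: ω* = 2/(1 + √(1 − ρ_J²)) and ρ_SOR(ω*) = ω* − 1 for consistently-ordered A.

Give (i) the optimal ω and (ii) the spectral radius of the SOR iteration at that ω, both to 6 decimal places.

ω* = 1.945438, ρ_SOR = 0.945438

[ρ_J] n=111: ρ(B_J) = cos(π/(n+1)) = cos(π/112) = 0.999607.
root = sin(π/112) = 0.0280463  (since 1−cos² = sin²).
ω* = 2/(1+0.0280463) = 1.945438
At ω = 1.945438 every |λ(B_ω)| = ω−1, so ρ_SOR = 0.945438.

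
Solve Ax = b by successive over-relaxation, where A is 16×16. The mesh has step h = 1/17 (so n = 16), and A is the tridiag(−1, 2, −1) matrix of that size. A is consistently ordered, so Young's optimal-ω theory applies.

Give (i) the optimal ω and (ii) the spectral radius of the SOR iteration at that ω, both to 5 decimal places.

ω* = 1.68955, ρ_SOR = 0.68955

B_J for the 16×16 system has eigenvalues cos(kπ/17); ρ_J = cos(π/17) = 0.98297.
√(1−ρ_J²) = |sin(π/17)| = 0.183750
ω* = 2/(1+0.183750) = 1.68955
[ρ_SOR] ω* − 1 = 0.68955.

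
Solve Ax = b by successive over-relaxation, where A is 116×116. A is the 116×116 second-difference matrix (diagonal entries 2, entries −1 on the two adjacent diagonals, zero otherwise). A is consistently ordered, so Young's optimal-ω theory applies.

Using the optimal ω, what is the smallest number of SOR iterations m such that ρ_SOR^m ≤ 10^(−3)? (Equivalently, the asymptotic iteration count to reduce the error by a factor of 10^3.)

m = 129

½·tridiag(1,0,1) at n=116: λ_k = cos(kπ/117); max |λ| at k=1 ⇒ ρ_J = cos(π/117) ≈ 0.9996395.
√(1−ρ_J²) = |sin(π/117)| = 0.0268480
ω* = 2/(1+0.0268480) = 1.9477079
At ω = 1.9477079 every |λ(B_ω)| = ω−1, so ρ_SOR = 0.9477079.
For 3 digits: m = 3·ln10 / (−ln 0.9477079) = 6.90776/0.0537089 = 128.615; round up → m = 129.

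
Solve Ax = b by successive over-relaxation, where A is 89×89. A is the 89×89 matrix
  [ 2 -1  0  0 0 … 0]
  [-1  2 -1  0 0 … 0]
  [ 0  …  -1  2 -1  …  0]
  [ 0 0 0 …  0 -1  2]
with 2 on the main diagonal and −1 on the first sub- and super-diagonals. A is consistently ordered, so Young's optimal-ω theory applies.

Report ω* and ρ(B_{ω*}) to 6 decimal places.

½·tridiag(1,0,1) at n=89: λ_k = cos(kπ/90); max |λ| at k=1 ⇒ ρ_J = cos(π/90) ≈ 0.999391.
root = sin(π/90) = 0.0348995  (since 1−cos² = sin²).
ω* = 2/(1 + 0.0348995) = 2/1.0348995 = 1.932555.
ρ_SOR = ω* − 1 = 1.932555 − 1 = 0.932555.

ω* = 1.932555, ρ_SOR = 0.932555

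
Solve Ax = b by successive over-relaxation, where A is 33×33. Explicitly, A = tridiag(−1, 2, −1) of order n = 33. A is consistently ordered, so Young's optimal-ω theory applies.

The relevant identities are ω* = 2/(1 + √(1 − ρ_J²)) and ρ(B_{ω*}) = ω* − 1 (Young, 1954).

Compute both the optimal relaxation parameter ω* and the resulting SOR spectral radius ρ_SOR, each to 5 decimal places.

ω* = 1.83105, ρ_SOR = 0.83105

½·tridiag(1,0,1) at n=33: λ_k = cos(kπ/34); max |λ| at k=1 ⇒ ρ_J = cos(π/34) ≈ 0.99573.
√(1 − cos²(π/34)) = sin(π/34) ≈ 0.092268.
[ω*] 2 ÷ (1 + 0.092268) = 2 ÷ 1.092268 = 1.83105.
ρ(B_{ω*}) = ω*−1 = 0.83105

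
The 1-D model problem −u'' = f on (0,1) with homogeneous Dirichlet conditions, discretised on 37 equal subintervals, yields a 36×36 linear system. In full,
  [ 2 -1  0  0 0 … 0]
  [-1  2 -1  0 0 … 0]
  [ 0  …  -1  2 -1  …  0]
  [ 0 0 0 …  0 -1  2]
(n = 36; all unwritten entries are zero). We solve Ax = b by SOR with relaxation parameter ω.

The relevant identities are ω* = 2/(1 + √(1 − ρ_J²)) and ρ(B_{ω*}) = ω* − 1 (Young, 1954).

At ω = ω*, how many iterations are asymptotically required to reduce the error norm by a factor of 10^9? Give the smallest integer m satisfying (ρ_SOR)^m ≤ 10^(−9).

B_J for the 36×36 system has eigenvalues cos(kπ/37); ρ_J = cos(π/37) = 0.9963975.
√(1 − cos²(π/37)) = sin(π/37) ≈ 0.0848059.
ω* = 2/(1 + 0.0848059) = 2/1.0848059 = 1.8436478.
ρ(B_{ω*}) = ω*−1 = 0.8436478
(0.8436478)^m ≤ 10^{−9}  ⇒  m·ln(0.8436478) ≤ −9·ln10  ⇒  m ≥ 121.887  ⇒  m = 122

m = 122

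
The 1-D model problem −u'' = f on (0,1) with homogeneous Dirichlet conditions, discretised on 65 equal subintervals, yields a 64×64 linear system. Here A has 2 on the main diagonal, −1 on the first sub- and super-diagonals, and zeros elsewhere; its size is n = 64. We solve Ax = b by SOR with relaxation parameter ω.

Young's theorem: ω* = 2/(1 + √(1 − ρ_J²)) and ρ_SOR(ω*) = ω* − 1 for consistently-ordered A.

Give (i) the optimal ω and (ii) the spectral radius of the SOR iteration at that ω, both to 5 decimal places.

ω* = 1.90783, ρ_SOR = 0.90783

n=64: λ(B_J) = 1 − λ(A)/2 = cos(kπ/65); k=1 gives ρ_J = 0.99883.
root = sin(π/65) = 0.048313  (since 1−cos² = sin²).
ω* = 2 / (1 + 0.048313) = 2 / 1.048313 ≈ 1.90783.
[ρ_SOR] ω* − 1 = 0.90783.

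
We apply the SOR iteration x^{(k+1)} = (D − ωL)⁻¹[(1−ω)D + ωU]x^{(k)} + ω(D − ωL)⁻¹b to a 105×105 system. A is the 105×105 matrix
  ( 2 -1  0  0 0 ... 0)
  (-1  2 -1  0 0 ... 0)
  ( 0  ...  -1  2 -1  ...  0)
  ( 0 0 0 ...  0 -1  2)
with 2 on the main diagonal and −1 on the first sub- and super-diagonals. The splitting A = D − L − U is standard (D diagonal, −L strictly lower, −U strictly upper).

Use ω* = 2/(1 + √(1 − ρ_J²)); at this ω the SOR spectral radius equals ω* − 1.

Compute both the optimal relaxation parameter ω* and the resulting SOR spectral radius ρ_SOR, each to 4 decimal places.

With n=105, ρ(Jacobi) = cos(π/106) = 0.9996.
√(1−ρ_J²) simplifies to sin(π/106) = 0.02963.
[ω*] 2 ÷ (1 + 0.02963) = 2 ÷ 1.02963 = 1.9424.
At ω = 1.9424 every |λ(B_ω)| = ω−1, so ρ_SOR = 0.9424.

ω* = 1.9424, ρ_SOR = 0.9424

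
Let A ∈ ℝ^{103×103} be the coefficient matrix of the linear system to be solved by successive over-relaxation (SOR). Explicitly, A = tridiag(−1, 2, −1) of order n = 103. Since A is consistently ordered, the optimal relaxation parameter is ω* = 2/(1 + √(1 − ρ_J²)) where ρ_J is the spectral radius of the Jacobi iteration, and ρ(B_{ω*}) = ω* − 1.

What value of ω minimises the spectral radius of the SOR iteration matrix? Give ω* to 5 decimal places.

ω* = 1.94136

ρ_J = max_k |cos(kπ/104)| = cos(π/104) = 0.99954
√(1 − cos²(π/104)) = sin(π/104) ≈ 0.030203.
ω* = 2/(1+0.030203) = 1.94136
At ω = 1.94136 every |λ(B_ω)| = ω−1, so ρ_SOR = 0.94136.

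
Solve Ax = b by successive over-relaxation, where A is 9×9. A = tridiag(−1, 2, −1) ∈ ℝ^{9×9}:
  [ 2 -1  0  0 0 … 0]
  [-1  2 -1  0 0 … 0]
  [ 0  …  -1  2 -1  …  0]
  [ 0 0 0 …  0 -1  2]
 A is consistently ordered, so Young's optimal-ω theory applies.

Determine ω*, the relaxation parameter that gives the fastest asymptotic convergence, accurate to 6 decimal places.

ω* = 1.527864

With n=9, ρ(Jacobi) = cos(π/10) = 0.951057.
root = sin(π/10) = 0.3090170  (since 1−cos² = sin²).
Then 2/(1+√(1−ρ_J²)) = 2/(1+0.3090170); ω* = 2/1.3090170 = 1.527864.
ρ_SOR = ω* − 1 = 1.527864 − 1 = 0.527864.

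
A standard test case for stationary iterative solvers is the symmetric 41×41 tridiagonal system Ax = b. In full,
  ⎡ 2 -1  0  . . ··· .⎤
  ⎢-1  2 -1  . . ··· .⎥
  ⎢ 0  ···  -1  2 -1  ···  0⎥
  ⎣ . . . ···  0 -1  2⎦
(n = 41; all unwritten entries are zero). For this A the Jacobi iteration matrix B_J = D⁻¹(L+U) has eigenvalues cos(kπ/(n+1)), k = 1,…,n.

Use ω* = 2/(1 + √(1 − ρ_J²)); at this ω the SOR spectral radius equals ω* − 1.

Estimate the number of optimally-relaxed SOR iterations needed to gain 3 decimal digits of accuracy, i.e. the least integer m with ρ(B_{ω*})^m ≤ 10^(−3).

n=41: λ(B_J) = 1 − λ(A)/2 = cos(kπ/42); k=1 gives ρ_J = 0.9972038.
root = sin(π/42) = 0.0747301  (since 1−cos² = sin²).
[ω*] 2 ÷ (1 + 0.0747301) = 2 ÷ 1.0747301 = 1.8609323.
and ρ(B_{ω*}) = 1.8609323 − 1 = 0.8609323.
m ≥ 3·ln10 / (−ln 0.8609323) = 46.132; smallest integer m = 47.

m = 47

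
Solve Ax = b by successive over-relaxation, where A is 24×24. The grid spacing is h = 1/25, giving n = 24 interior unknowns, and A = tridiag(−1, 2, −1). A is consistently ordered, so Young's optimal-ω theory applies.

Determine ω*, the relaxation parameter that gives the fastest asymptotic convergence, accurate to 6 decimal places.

ω* = 1.777251

B_J for the 24×24 system has eigenvalues cos(kπ/25); ρ_J = cos(π/25) = 0.992115.
√(1 − cos²(π/25)) = sin(π/25) ≈ 0.1253332.
So ω* = 2/1.1253332 = 1.777251 (Young).
ρ_SOR = ω* − 1 = 1.777251 − 1 = 0.777251.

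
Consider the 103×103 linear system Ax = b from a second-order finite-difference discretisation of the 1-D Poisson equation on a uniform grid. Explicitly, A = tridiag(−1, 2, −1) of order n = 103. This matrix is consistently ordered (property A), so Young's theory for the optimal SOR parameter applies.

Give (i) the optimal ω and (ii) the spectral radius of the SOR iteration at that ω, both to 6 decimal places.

ω* = 1.941365, ρ_SOR = 0.941365

n=103: λ(B_J) = 1 − λ(A)/2 = cos(kπ/104); k=1 gives ρ_J = 0.999544.
√(1−ρ_J²) = |sin(π/104)| = 0.0302030
ω* = 2/(1+0.0302030) = 1.941365
Hence ρ(B_{ω*}) = 1.941365 − 1 = 0.941365.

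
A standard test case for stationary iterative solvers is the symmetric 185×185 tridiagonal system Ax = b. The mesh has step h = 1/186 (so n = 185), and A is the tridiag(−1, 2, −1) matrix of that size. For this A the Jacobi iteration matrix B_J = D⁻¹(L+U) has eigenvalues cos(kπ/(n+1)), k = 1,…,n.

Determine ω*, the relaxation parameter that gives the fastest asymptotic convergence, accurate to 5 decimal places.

ω* = 1.96678

n=185: λ(B_J) = 1 − λ(A)/2 = cos(kπ/186); k=1 gives ρ_J = 0.99986.
√(1 − cos²(π/186)) = sin(π/186) ≈ 0.016889.
ω* = 2/(1 + 0.016889) = 2/1.016889 = 1.96678.
Hence ρ(B_{ω*}) = 1.96678 − 1 = 0.96678.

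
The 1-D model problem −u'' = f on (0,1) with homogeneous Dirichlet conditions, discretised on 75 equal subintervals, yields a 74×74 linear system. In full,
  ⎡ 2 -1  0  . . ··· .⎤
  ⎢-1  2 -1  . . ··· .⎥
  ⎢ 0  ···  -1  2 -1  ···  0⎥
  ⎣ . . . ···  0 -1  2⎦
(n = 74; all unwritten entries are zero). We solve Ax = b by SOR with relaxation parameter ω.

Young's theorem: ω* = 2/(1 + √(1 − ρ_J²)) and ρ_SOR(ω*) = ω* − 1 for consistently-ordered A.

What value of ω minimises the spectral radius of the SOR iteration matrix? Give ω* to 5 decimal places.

ω* = 1.91961

½·tridiag(1,0,1) at n=74: λ_k = cos(kπ/75); max |λ| at k=1 ⇒ ρ_J = cos(π/75) ≈ 0.99912.
1 − cos²(π/75) = sin²(π/75) ⇒ √(1−ρ_J²) = sin(π/75) = 0.041876.
ω* = 2/(1 + 0.041876) = 2/1.041876 = 1.91961.
ρ(B_{ω*}) = ω*−1 = 0.91961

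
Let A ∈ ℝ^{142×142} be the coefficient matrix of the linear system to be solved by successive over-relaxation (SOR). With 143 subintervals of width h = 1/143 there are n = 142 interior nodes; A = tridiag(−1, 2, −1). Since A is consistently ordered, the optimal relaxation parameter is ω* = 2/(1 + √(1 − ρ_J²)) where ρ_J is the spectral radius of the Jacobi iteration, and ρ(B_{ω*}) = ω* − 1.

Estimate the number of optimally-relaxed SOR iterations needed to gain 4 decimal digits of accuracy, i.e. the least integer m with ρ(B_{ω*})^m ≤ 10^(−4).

With n=142, ρ(Jacobi) = cos(π/143) = 0.9997587.
√(1 − cos²(π/143)) = sin(π/143) ≈ 0.0219674.
So ω* = 2/1.0219674 = 1.9570096 (Young).
Hence ρ(B_{ω*}) = 1.9570096 − 1 = 0.9570096.
(0.9570096)^m ≤ 10^{−4}  ⇒  m·ln(0.9570096) ≤ −4·ln10  ⇒  m ≥ 209.603  ⇒  m = 210

m = 210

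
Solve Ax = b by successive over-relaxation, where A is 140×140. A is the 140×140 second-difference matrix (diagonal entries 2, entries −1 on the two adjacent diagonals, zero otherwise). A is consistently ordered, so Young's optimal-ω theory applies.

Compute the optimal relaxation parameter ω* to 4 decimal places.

½·tridiag(1,0,1) at n=140: λ_k = cos(kπ/141); max |λ| at k=1 ⇒ ρ_J = cos(π/141) ≈ 0.9998.
√(1−ρ_J²) simplifies to sin(π/141) = 0.02228.
ω* = 2/(1+0.02228) = 1.9564
ρ(B_{ω*}) = ω*−1 = 0.9564

ω* = 1.9564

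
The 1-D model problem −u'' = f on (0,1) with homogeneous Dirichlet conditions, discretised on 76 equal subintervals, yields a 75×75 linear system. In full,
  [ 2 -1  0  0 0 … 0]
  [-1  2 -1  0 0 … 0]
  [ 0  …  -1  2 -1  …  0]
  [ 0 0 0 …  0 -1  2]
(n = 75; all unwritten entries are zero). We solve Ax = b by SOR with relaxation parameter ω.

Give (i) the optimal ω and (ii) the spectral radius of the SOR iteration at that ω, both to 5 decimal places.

ω* = 1.92063, ρ_SOR = 0.92063

[ρ_J] n=75: ρ(B_J) = cos(π/(n+1)) = cos(π/76) = 0.99915.
1 − cos²(π/76) = sin²(π/76) ⇒ √(1−ρ_J²) = sin(π/76) = 0.041325.
[ω*] 2 ÷ (1 + 0.041325) = 2 ÷ 1.041325 = 1.92063.
ρ_SOR = ω* − 1 ≈ 0.92063.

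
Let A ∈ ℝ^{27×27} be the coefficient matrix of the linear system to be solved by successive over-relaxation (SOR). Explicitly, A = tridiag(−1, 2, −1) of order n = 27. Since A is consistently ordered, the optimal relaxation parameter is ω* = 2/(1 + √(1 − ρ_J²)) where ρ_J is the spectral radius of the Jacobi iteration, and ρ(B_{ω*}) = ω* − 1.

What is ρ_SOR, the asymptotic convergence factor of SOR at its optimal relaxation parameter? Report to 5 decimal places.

spectrum of D⁻¹(L+U) = {cos(kπ/28) : 1≤k≤27}; ρ_J = cos(π/28) = 0.99371.
√(1 − cos²(π/28)) = sin(π/28) ≈ 0.111964.
Then 2/(1+√(1−ρ_J²)) = 2/(1+0.111964); ω* = 2/1.111964 = 1.79862.
ρ_SOR = ω* − 1 = 1.79862 − 1 = 0.79862.

ρ_SOR = 0.79862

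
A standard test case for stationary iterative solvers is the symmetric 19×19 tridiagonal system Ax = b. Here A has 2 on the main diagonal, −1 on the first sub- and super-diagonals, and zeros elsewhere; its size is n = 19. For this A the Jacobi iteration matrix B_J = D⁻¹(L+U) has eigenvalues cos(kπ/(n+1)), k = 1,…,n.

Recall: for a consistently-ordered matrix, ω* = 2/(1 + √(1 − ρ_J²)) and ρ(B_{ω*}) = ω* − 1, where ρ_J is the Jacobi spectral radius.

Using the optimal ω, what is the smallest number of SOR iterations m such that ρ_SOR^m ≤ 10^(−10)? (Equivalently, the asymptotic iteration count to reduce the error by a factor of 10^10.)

m = 73

spectrum of D⁻¹(L+U) = {cos(kπ/20) : 1≤k≤19}; ρ_J = cos(π/20) = 0.9876883.
root = sin(π/20) = 0.1564345  (since 1−cos² = sin²).
ω* = 2/(1 + 0.1564345) = 2/1.1564345 = 1.7294538.
At ω = 1.7294538 every |λ(B_ω)| = ω−1, so ρ_SOR = 0.7294538.
m ≥ 10·ln10 / (−ln 0.7294538) = 72.992; smallest integer m = 73.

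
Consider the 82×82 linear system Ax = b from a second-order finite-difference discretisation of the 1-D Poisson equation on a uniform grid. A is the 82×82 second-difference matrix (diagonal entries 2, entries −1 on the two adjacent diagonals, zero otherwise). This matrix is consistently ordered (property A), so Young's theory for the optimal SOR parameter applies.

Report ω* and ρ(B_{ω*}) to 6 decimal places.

ω* = 1.927077, ρ_SOR = 0.927077

½·tridiag(1,0,1) at n=82: λ_k = cos(kπ/83); max |λ| at k=1 ⇒ ρ_J = cos(π/83) ≈ 0.999284.
root = sin(π/83) = 0.0378415  (since 1−cos² = sin²).
So ω* = 2/1.0378415 = 1.927077 (Young).
[ρ_SOR] ω* − 1 = 0.927077.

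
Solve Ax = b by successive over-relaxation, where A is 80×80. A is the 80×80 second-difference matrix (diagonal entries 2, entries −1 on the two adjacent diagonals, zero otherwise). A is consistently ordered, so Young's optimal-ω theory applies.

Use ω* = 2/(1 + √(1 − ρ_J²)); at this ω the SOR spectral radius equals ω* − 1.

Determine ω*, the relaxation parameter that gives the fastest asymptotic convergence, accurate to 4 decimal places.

½·tridiag(1,0,1) at n=80: λ_k = cos(kπ/81); max |λ| at k=1 ⇒ ρ_J = cos(π/81) ≈ 0.9992.
1 − cos²(π/81) = sin²(π/81) ⇒ √(1−ρ_J²) = sin(π/81) = 0.03878.
ω* = 2 / (1 + 0.03878) = 2 / 1.03878 ≈ 1.9253.
ρ_SOR = ω* − 1 = 1.9253 − 1 = 0.9253.

ω* = 1.9253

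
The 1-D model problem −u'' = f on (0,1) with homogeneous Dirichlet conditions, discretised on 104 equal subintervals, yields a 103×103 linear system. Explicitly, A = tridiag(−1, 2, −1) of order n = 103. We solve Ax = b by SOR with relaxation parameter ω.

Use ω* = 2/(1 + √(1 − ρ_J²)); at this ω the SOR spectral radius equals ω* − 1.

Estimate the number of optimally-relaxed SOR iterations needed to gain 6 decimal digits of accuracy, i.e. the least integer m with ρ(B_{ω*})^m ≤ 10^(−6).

m = 229

B_J for the 103×103 system has eigenvalues cos(kπ/104); ρ_J = cos(π/104) = 0.9995438.
√(1−ρ_J²) = |sin(π/104)| = 0.0302030
[ω*] 2 ÷ (1 + 0.0302030) = 2 ÷ 1.0302030 = 1.9413650.
ρ_SOR = ω* − 1 ≈ 0.9413650.
Need (0.9413650)^m ≤ 10^(−6): m ≥ 6·ln10/|ln 0.9413650| = 13.8155/0.0604243 = 228.641 ⇒ m = 229.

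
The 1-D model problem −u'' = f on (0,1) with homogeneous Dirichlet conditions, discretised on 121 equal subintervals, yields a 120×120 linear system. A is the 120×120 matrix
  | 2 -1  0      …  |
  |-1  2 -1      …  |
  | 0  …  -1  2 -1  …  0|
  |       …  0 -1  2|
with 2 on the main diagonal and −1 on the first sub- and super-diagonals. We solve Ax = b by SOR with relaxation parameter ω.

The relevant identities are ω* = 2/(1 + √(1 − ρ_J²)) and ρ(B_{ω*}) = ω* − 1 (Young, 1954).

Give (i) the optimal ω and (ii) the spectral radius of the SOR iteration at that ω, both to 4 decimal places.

ω* = 1.9494, ρ_SOR = 0.9494

[ρ_J] n=120: ρ(B_J) = cos(π/(n+1)) = cos(π/121) = 0.9997.
√(1 − cos²(π/121)) = sin(π/121) ≈ 0.02596.
So ω* = 2/1.02596 = 1.9494 (Young).
ρ(B_{ω*}) = ω*−1 = 0.9494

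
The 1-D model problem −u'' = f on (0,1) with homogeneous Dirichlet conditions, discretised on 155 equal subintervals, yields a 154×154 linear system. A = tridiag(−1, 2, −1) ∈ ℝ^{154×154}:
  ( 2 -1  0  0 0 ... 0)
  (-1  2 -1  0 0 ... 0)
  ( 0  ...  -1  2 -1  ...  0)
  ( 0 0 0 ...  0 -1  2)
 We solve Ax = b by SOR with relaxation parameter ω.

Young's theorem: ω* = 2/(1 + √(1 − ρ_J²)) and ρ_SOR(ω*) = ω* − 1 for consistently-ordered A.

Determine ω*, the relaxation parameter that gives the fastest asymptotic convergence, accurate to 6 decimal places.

ρ_J = max_k |cos(kπ/155)| = cos(π/155) = 0.999795
root = sin(π/155) = 0.0202670  (since 1−cos² = sin²).
[ω*] 2 ÷ (1 + 0.0202670) = 2 ÷ 1.0202670 = 1.960271.
Hence ρ(B_{ω*}) = 1.960271 − 1 = 0.960271.

ω* = 1.960271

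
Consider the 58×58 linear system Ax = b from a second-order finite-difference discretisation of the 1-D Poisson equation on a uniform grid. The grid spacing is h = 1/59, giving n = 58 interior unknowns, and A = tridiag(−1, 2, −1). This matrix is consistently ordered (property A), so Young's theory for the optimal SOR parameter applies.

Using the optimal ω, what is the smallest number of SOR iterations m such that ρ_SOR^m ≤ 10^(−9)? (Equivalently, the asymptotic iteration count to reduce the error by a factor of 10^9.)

B_J for the 58×58 system has eigenvalues cos(kπ/59); ρ_J = cos(π/59) = 0.9985827.
√(1−ρ_J²) simplifies to sin(π/59) = 0.0532222.
Then 2/(1+√(1−ρ_J²)) = 2/(1+0.0532222); ω* = 2/1.0532222 = 1.8989345.
At ω = 1.8989345 every |λ(B_ω)| = ω−1, so ρ_SOR = 0.8989345.
Need (0.8989345)^m ≤ 10^(−9): m ≥ 9·ln10/|ln 0.8989345| = 20.7233/0.106545 = 194.503 ⇒ m = 195.

m = 195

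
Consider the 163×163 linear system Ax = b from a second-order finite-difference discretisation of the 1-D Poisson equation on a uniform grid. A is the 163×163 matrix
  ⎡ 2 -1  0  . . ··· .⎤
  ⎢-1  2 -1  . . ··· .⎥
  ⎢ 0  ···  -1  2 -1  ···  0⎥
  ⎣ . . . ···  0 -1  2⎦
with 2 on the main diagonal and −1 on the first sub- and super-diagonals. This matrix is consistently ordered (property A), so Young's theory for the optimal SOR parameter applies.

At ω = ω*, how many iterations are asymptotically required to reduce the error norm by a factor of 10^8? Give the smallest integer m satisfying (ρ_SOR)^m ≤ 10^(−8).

m = 481

n=163: λ(B_J) = 1 − λ(A)/2 = cos(kπ/164); k=1 gives ρ_J = 0.9998165.
√(1−ρ_J²) simplifies to sin(π/164) = 0.0191549.
ω* = 2/(1 + 0.0191549) = 2/1.0191549 = 1.9624102.
At ω = 1.9624102 every |λ(B_ω)| = ω−1, so ρ_SOR = 0.9624102.
ρ_SOR^m ≤ 10^(−8) ⇔ m ≥ 8·ln10/(−ln 0.9624102) = 18.4207/0.0383145 = 480.776; m = ⌈480.776⌉ = 481.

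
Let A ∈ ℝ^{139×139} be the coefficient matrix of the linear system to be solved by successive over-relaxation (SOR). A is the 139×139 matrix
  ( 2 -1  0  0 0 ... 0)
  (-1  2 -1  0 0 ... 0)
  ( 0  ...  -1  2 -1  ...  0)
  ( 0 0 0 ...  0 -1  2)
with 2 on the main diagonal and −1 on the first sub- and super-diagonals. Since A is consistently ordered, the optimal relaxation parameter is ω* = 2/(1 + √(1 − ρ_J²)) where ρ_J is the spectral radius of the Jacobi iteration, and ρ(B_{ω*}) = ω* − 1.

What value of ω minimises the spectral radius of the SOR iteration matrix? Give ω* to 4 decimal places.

ω* = 1.9561

With n=139, ρ(Jacobi) = cos(π/140) = 0.9997.
root = sin(π/140) = 0.02244  (since 1−cos² = sin²).
ω* = 2/(1+0.02244) = 1.9561
and ρ(B_{ω*}) = 1.9561 − 1 = 0.9561.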